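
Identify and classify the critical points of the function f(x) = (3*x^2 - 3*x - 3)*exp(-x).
f'(x) = 3*x*(3 - x)*exp(-x)

Solve f'(x) = 0:
  f'(x) = (-3*x^2 + 9*x)·exp(-x) and exp(-x) > 0 for every x, so f'(x) = 0 ⇔ -3*x^2 + 9*x = 0.
  Factor: -3*x^2 + 9*x = -3*x*(x - 3) = 0.
  ⇒ x = 0, 3

f''(x) = 3*(x^2 - 5*x + 3)*exp(-x)
Second-derivative test at each critical point:
  f''(0) = 9 > 0 → local minimum
  f''(3) = -0.4481 < 0 → local maximum

Critical points: x = 0 (local minimum); x = 3 (local maximum)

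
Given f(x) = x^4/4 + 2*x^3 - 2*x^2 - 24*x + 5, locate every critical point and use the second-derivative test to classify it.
f'(x) = x^3 + 6*x^2 - 4*x - 24

Solve f'(x) = 0:
  Factor: x^3 + 6*x^2 - 4*x - 24 = (x - 2)*(x + 2)*(x + 6) = 0.
  ⇒ x = -6, -2, 2

f''(x) = 3*x^2 + 12*x - 4
Second-derivative test at each critical point:
  f''(-6) = 32 > 0 → local minimum
  f''(-2) = -16 < 0 → local maximum
  f''(2) = 32 > 0 → local minimum

Critical points: x = -6 (local minimum); x = -2 (local maximum); x = 2 (local minimum)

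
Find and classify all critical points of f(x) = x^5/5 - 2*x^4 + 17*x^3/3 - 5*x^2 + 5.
f'(x) = x*(x^3 - 8*x^2 + 17*x - 10)

Solve f'(x) = 0:
  Factor: x^4 - 8*x^3 + 17*x^2 - 10*x = x*(x - 5)*(x - 2)*(x - 1) = 0.
  ⇒ x = 0, 1, 2, 5

f''(x) = 4*x^3 - 24*x^2 + 34*x - 10
Second-derivative test at each critical point:
  f''(0) = -10 < 0 → local maximum
  f''(1) = 4 > 0 → local minimum
  f''(2) = -6 < 0 → local maximum
  f''(5) = 60 > 0 → local minimum

Critical points: x = 0 (local maximum); x = 1 (local minimum); x = 2 (local maximum); x = 5 (local minimum)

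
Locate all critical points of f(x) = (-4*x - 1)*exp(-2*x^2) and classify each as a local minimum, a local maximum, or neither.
f'(x) = 4*(x*(4*x + 1) - 1)*exp(-2*x^2)

Solve f'(x) = 0:
  f'(x) = (16*x^2 + 4*x - 4)·exp(-2*x^2) and exp(-2*x^2) > 0 for every x, so f'(x) = 0 ⇔ 16*x^2 + 4*x - 4 = 0.
  Factor: 16*x^2 + 4*x - 4 = 4*(4*x^2 + x - 1); 4*x^2 + x - 1 = 0 has no rational roots; quadratic formula: x = (-1 ± √17)/8.
  ⇒ x = -sqrt(17)/8 - 1/8 ≈ -0.6404, -1/8 + sqrt(17)/8 ≈ 0.3904

f''(x) = 4*(-16*x^3 - 4*x^2 + 12*x + 1)*exp(-2*x^2)
Second-derivative test at each critical point:
  f''(-0.6404) = -7.2624 < 0 → local maximum
  f''(0.3904) = 12.1593 > 0 → local minimum

Critical points: x = -sqrt(17)/8 - 1/8 ≈ -0.6404 (local maximum); x = -1/8 + sqrt(17)/8 ≈ 0.3904 (local minimum)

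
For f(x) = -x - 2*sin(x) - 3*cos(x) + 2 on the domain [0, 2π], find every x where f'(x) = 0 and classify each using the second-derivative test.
f'(x) = 3*sin(x) - 2*cos(x) - 1

Solve f'(x) = 0 on [0, 2π]:
  f'(x) = 0 ⇔ 3*sin(x) - 2*cos(x) = 1. Write the left side as R·cos(x + φ) with R = √((-2)² + (-3)²) = sqrt(13), cos φ = -2*sqrt(13)/13, sin φ = -3*sqrt(13)/13; then cos(x + φ) = sqrt(13)/13. Solve for x and keep the solutions lying in [0, 2π].
  ⇒ x = atan((3 + 4*sqrt(3))/(-2 + 6*sqrt(3))) ≈ 0.8690, atan((3 - 4*sqrt(3))/(-6*sqrt(3) - 2)) + pi ≈ 3.4486

f''(x) = 2*sin(x) + 3*cos(x)
Second-derivative test at each critical point:
  f''(0.8690) = 3.4641 > 0 → local minimum
  f''(3.4486) = -3.4641 < 0 → local maximum

Critical points: x = atan((3 + 4*sqrt(3))/(-2 + 6*sqrt(3))) ≈ 0.8690 (local minimum); x = atan((3 - 4*sqrt(3))/(-6*sqrt(3) - 2)) + pi ≈ 3.4486 (local maximum)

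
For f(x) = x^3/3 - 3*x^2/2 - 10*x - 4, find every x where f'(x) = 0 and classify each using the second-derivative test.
f'(x) = x^2 - 3*x - 10

Solve f'(x) = 0:
  Factor: x^2 - 3*x - 10 = (x - 5)*(x + 2) = 0.
  ⇒ x = -2, 5

f''(x) = 2*x - 3
Second-derivative test at each critical point:
  f''(-2) = -7 < 0 → local maximum
  f''(5) = 7 > 0 → local minimum

Critical points: x = -2 (local maximum); x = 5 (local minimum)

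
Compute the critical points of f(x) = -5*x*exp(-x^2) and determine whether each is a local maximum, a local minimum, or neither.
f'(x) = 5*(2*x^2 - 1)*exp(-x^2)

Solve f'(x) = 0:
  f'(x) = (10*x^2 - 5)·exp(-x^2) and exp(-x^2) > 0 for every x, so f'(x) = 0 ⇔ 10*x^2 - 5 = 0.
  Factor: 10*x^2 - 5 = 5*(2*x^2 - 1); 2*x^2 - 1 = 0 has no rational roots; quadratic formula: x = (0 ± √8)/4.
  ⇒ x = -sqrt(2)/2 ≈ -0.7071, sqrt(2)/2 ≈ 0.7071

f''(x) = (-20*x^3 + 30*x)*exp(-x^2)
Second-derivative test at each critical point:
  f''(-0.7071) = -8.5776 < 0 → local maximum
  f''(0.7071) = 8.5776 > 0 → local minimum

Critical points: x = -sqrt(2)/2 ≈ -0.7071 (local maximum); x = sqrt(2)/2 ≈ 0.7071 (local minimum)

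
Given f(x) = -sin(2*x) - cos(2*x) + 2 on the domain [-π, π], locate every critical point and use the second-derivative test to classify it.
f'(x) = -2*sqrt(2)*cos(2*x + pi/4)

Solve f'(x) = 0 on [-π, π]:
  f'(x) = 0 ⇔ -cos(2*x) = -sin(2*x) ⇔ tan(2*x) = 1, i.e. 2*x = arctan(1) + nπ; keep the solutions lying in [-π, π].
  ⇒ x = -7*pi/8 ≈ -2.7489, -3*pi/8 ≈ -1.1781, pi/8 ≈ 0.3927, 5*pi/8 ≈ 1.9635

f''(x) = 4*sqrt(2)*sin(2*x + pi/4)
Second-derivative test at each critical point:
  f''(-2.7489) = 5.6569 > 0 → local minimum
  f''(-1.1781) = -5.6569 < 0 → local maximum
  f''(0.3927) = 5.6569 > 0 → local minimum
  f''(1.9635) = -5.6569 < 0 → local maximum

Critical points: x = -7*pi/8 ≈ -2.7489 (local minimum); x = -3*pi/8 ≈ -1.1781 (local maximum); x = pi/8 ≈ 0.3927 (local minimum); x = 5*pi/8 ≈ 1.9635 (local maximum)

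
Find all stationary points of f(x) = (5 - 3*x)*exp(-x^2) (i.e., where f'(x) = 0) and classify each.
f'(x) = (2*x*(3*x - 5) - 3)*exp(-x^2)

Solve f'(x) = 0:
  f'(x) = (6*x^2 - 10*x - 3)·exp(-x^2) and exp(-x^2) > 0 for every x, so f'(x) = 0 ⇔ 6*x^2 - 10*x - 3 = 0.
  6*x^2 - 10*x - 3 = 0 has no rational roots; quadratic formula: x = (10 ± √172)/12.
  ⇒ x = 5/6 - sqrt(43)/6 ≈ -0.2596, 5/6 + sqrt(43)/6 ≈ 1.9262

f''(x) = 2*(2*x^2*(5 - 3*x) + 9*x - 5)*exp(-x^2)
Second-derivative test at each critical point:
  f''(-0.2596) = -12.2603 < 0 → local maximum
  f''(1.9262) = 0.3209 > 0 → local minimum

Critical points: x = 5/6 - sqrt(43)/6 ≈ -0.2596 (local maximum); x = 5/6 + sqrt(43)/6 ≈ 1.9262 (local minimum)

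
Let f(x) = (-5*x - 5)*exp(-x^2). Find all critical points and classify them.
f'(x) = 5*(2*x*(x + 1) - 1)*exp(-x^2)

Solve f'(x) = 0:
  f'(x) = (10*x^2 + 10*x - 5)·exp(-x^2) and exp(-x^2) > 0 for every x, so f'(x) = 0 ⇔ 10*x^2 + 10*x - 5 = 0.
  Factor: 10*x^2 + 10*x - 5 = 5*(2*x^2 + 2*x - 1); 2*x^2 + 2*x - 1 = 0 has no rational roots; quadratic formula: x = (-2 ± √12)/4.
  ⇒ x = -sqrt(3)/2 - 1/2 ≈ -1.3660, -1/2 + sqrt(3)/2 ≈ 0.3660

f''(x) = 10*(-2*x^2*(x + 1) + 3*x + 1)*exp(-x^2)
Second-derivative test at each critical point:
  f''(-1.3660) = -2.6801 < 0 → local maximum
  f''(0.3660) = 15.1487 > 0 → local minimum

Critical points: x = -sqrt(3)/2 - 1/2 ≈ -1.3660 (local maximum); x = -1/2 + sqrt(3)/2 ≈ 0.3660 (local minimum)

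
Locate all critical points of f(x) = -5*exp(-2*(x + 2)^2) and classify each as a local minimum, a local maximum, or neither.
f'(x) = 20*(x + 2)*exp(-2*(x + 2)^2)

Solve f'(x) = 0:
  f'(x) = (20*x + 40)·exp(-2*(x + 2)^2) and exp(-2*(x + 2)^2) > 0 for every x, so f'(x) = 0 ⇔ 20*x + 40 = 0.
  Factor: 20*x + 40 = 20*(x + 2) = 0.
  ⇒ x = -2

f''(x) = 20*(1 - 4*(x + 2)^2)*exp(-2*(x + 2)^2)
Second-derivative test at each critical point:
  f''(-2) = 20 > 0 → local minimum

Critical points: x = -2 (local minimum)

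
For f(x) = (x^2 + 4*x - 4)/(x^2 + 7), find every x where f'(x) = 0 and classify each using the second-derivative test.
f'(x) = 2*(-2*x^2 + 11*x + 14)/(x^4 + 14*x^2 + 49)

Solve f'(x) = 0:
  f'(x) = -2*(2*x^2 - 11*x - 14)/(x^2 + 7)^2; the denominator is positive wherever f is defined, so f'(x) = 0 ⇔ -4*x^2 + 22*x + 28 = 0.
  Factor: -4*x^2 + 22*x + 28 = -2*(2*x^2 - 11*x - 14); 2*x^2 - 11*x - 14 = 0 has no rational roots; quadratic formula: x = (11 ± √233)/4.
  ⇒ x = 11/4 - sqrt(233)/4 ≈ -1.0661, 11/4 + sqrt(233)/4 ≈ 6.5661

f''(x) = 2*(4*x^3 - 33*x^2 - 84*x + 77)/(x^6 + 21*x^4 + 147*x^2 + 343)
Second-derivative test at each critical point:
  f''(-1.0661) = 0.4611 > 0 → local minimum
  f''(6.5661) = -0.0122 < 0 → local maximum

Critical points: x = 11/4 - sqrt(233)/4 ≈ -1.0661 (local minimum); x = 11/4 + sqrt(233)/4 ≈ 6.5661 (local maximum)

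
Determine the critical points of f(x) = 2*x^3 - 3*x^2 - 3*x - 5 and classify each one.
f'(x) = 6*x^2 - 6*x - 3

Solve f'(x) = 0:
  Factor: 6*x^2 - 6*x - 3 = 3*(2*x^2 - 2*x - 1); 2*x^2 - 2*x - 1 = 0 has no rational roots; quadratic formula: x = (2 ± √12)/4.
  ⇒ x = 1/2 - sqrt(3)/2 ≈ -0.3660, 1/2 + sqrt(3)/2 ≈ 1.3660

f''(x) = 12*x - 6
Second-derivative test at each critical point:
  f''(-0.3660) = -10.3923 < 0 → local maximum
  f''(1.3660) = 10.3923 > 0 → local minimum

Critical points: x = 1/2 - sqrt(3)/2 ≈ -0.3660 (local maximum); x = 1/2 + sqrt(3)/2 ≈ 1.3660 (local minimum)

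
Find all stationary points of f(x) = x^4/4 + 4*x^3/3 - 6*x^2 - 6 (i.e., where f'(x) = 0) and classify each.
f'(x) = x*(x^2 + 4*x - 12)

Solve f'(x) = 0:
  Factor: x^3 + 4*x^2 - 12*x = x*(x - 2)*(x + 6) = 0.
  ⇒ x = -6, 0, 2

f''(x) = 3*x^2 + 8*x - 12
Second-derivative test at each critical point:
  f''(-6) = 48 > 0 → local minimum
  f''(0) = -12 < 0 → local maximum
  f''(2) = 16 > 0 → local minimum

Critical points: x = -6 (local minimum); x = 0 (local maximum); x = 2 (local minimum)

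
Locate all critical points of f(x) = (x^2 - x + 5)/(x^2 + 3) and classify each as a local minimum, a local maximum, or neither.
f'(x) = (x^2 - 4*x - 3)/(x^4 + 6*x^2 + 9)

Solve f'(x) = 0:
  f'(x) = (x^2 - 4*x - 3)/(x^2 + 3)^2; the denominator is positive wherever f is defined, so f'(x) = 0 ⇔ x^2 - 4*x - 3 = 0.
  x^2 - 4*x - 3 = 0 has no rational roots; quadratic formula: x = (4 ± √28)/2.
  ⇒ x = 2 - sqrt(7) ≈ -0.6458, 2 + sqrt(7) ≈ 4.6458

f''(x) = 2*(-x^3 + 6*x^2 + 9*x - 6)/(x^6 + 9*x^4 + 27*x^2 + 27)
Second-derivative test at each critical point:
  f''(-0.6458) = -0.4532 < 0 → local maximum
  f''(4.6458) = 0.0088 > 0 → local minimum

Critical points: x = 2 - sqrt(7) ≈ -0.6458 (local maximum); x = 2 + sqrt(7) ≈ 4.6458 (local minimum)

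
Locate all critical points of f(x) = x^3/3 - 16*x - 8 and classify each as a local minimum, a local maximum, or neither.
f'(x) = x^2 - 16

Solve f'(x) = 0:
  Factor: x^2 - 16 = (x - 4)*(x + 4) = 0.
  ⇒ x = -4, 4

f''(x) = 2*x
Second-derivative test at each critical point:
  f''(-4) = -8 < 0 → local maximum
  f''(4) = 8 > 0 → local minimum

Critical points: x = -4 (local maximum); x = 4 (local minimum)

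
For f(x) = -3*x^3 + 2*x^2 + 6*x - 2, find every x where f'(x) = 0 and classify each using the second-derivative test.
f'(x) = -9*x^2 + 4*x + 6

Solve f'(x) = 0:
  9*x^2 - 4*x - 6 = 0 has no rational roots; quadratic formula: x = (4 ± √232)/18.
  ⇒ x = 2/9 - sqrt(58)/9 ≈ -0.6240, 2/9 + sqrt(58)/9 ≈ 1.0684

f''(x) = 4 - 18*x
Second-derivative test at each critical point:
  f''(-0.6240) = 15.2315 > 0 → local minimum
  f''(1.0684) = -15.2315 < 0 → local maximum

Critical points: x = 2/9 - sqrt(58)/9 ≈ -0.6240 (local minimum); x = 2/9 + sqrt(58)/9 ≈ 1.0684 (local maximum)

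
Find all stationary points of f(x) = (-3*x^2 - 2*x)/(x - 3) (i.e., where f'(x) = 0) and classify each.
f'(x) = 3*(-x^2 + 6*x + 2)/(x^2 - 6*x + 9)

Solve f'(x) = 0:
  f'(x) = -3*(x^2 - 6*x - 2)/(x - 3)^2; the denominator is positive wherever f is defined, so f'(x) = 0 ⇔ -3*x^2 + 18*x + 6 = 0.
  Factor: -3*x^2 + 18*x + 6 = -3*(x^2 - 6*x - 2); x^2 - 6*x - 2 = 0 has no rational roots; quadratic formula: x = (6 ± √44)/2.
  ⇒ x = 3 - sqrt(11) ≈ -0.3166, 3 + sqrt(11) ≈ 6.3166

f''(x) = -66/(x^3 - 9*x^2 + 27*x - 27)
Second-derivative test at each critical point:
  f''(-0.3166) = 1.8091 > 0 → local minimum
  f''(6.3166) = -1.8091 < 0 → local maximum

Critical points: x = 3 - sqrt(11) ≈ -0.3166 (local minimum); x = 3 + sqrt(11) ≈ 6.3166 (local maximum)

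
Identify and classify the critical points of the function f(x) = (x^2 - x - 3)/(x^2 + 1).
f'(x) = (x^2 + 8*x - 1)/(x^4 + 2*x^2 + 1)

Solve f'(x) = 0:
  f'(x) = (x^2 + 8*x - 1)/(x^2 + 1)^2; the denominator is positive wherever f is defined, so f'(x) = 0 ⇔ x^2 + 8*x - 1 = 0.
  x^2 + 8*x - 1 = 0 has no rational roots; quadratic formula: x = (-8 ± √68)/2.
  ⇒ x = -sqrt(17) - 4 ≈ -8.1231, -4 + sqrt(17) ≈ 0.1231

f''(x) = 2*(-x^3 - 12*x^2 + 3*x + 4)/(x^6 + 3*x^4 + 3*x^2 + 1)
Second-derivative test at each critical point:
  f''(-8.1231) = -0.0018 < 0 → local maximum
  f''(0.1231) = 8.0018 > 0 → local minimum

Critical points: x = -sqrt(17) - 4 ≈ -8.1231 (local maximum); x = -4 + sqrt(17) ≈ 0.1231 (local minimum)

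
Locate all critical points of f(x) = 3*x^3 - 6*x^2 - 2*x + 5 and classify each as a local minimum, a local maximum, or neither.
f'(x) = 9*x^2 - 12*x - 2

Solve f'(x) = 0:
  9*x^2 - 12*x - 2 = 0 has no rational roots; quadratic formula: x = (12 ± √216)/18.
  ⇒ x = 2/3 - sqrt(6)/3 ≈ -0.1498, 2/3 + sqrt(6)/3 ≈ 1.4832

f''(x) = 18*x - 12
Second-derivative test at each critical point:
  f''(-0.1498) = -14.6969 < 0 → local maximum
  f''(1.4832) = 14.6969 > 0 → local minimum

Critical points: x = 2/3 - sqrt(6)/3 ≈ -0.1498 (local maximum); x = 2/3 + sqrt(6)/3 ≈ 1.4832 (local minimum)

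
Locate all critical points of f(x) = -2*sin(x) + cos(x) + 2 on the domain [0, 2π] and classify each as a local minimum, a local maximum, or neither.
f'(x) = -sin(x) - 2*cos(x)

Solve f'(x) = 0 on [0, 2π]:
  f'(x) = 0 ⇔ -2*cos(x) = sin(x) ⇔ tan(x) = -2, i.e. x = arctan(-2) + nπ; keep the solutions lying in [0, 2π].
  ⇒ x = pi - atan(2) ≈ 2.0344, -atan(2) + 2*pi ≈ 5.1760

f''(x) = 2*sin(x) - cos(x)
Second-derivative test at each critical point:
  f''(2.0344) = 2.2361 > 0 → local minimum
  f''(5.1760) = -2.2361 < 0 → local maximum

Critical points: x = pi - atan(2) ≈ 2.0344 (local minimum); x = -atan(2) + 2*pi ≈ 5.1760 (local maximum)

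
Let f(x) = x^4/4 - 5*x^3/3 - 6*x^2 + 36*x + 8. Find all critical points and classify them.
f'(x) = x^3 - 5*x^2 - 12*x + 36

Solve f'(x) = 0:
  Factor: x^3 - 5*x^2 - 12*x + 36 = (x - 6)*(x - 2)*(x + 3) = 0.
  ⇒ x = -3, 2, 6

f''(x) = 3*x^2 - 10*x - 12
Second-derivative test at each critical point:
  f''(-3) = 45 > 0 → local minimum
  f''(2) = -20 < 0 → local maximum
  f''(6) = 36 > 0 → local minimum

Critical points: x = -3 (local minimum); x = 2 (local maximum); x = 6 (local minimum)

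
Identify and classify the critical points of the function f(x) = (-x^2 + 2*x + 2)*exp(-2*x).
f'(x) = 2*(x^2 - 3*x - 1)*exp(-2*x)

Solve f'(x) = 0:
  f'(x) = (2*x^2 - 6*x - 2)·exp(-2*x) and exp(-2*x) > 0 for every x, so f'(x) = 0 ⇔ 2*x^2 - 6*x - 2 = 0.
  Factor: 2*x^2 - 6*x - 2 = 2*(x^2 - 3*x - 1); x^2 - 3*x - 1 = 0 has no rational roots; quadratic formula: x = (3 ± √13)/2.
  ⇒ x = 3/2 - sqrt(13)/2 ≈ -0.3028, 3/2 + sqrt(13)/2 ≈ 3.3028

f''(x) = 2*(-2*x^2 + 8*x - 1)*exp(-2*x)
Second-derivative test at each critical point:
  f''(-0.3028) = -13.2126 < 0 → local maximum
  f''(3.3028) = 0.0098 > 0 → local minimum

Critical points: x = 3/2 - sqrt(13)/2 ≈ -0.3028 (local maximum); x = 3/2 + sqrt(13)/2 ≈ 3.3028 (local minimum)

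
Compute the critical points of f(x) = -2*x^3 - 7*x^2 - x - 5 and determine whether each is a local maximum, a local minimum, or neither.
f'(x) = -6*x^2 - 14*x - 1

Solve f'(x) = 0:
  6*x^2 + 14*x + 1 = 0 has no rational roots; quadratic formula: x = (-14 ± √172)/12.
  ⇒ x = -7/6 - sqrt(43)/6 ≈ -2.2596, -7/6 + sqrt(43)/6 ≈ -0.0738

f''(x) = -12*x - 14
Second-derivative test at each critical point:
  f''(-2.2596) = 13.1149 > 0 → local minimum
  f''(-0.0738) = -13.1149 < 0 → local maximum

Critical points: x = -7/6 - sqrt(43)/6 ≈ -2.2596 (local minimum); x = -7/6 + sqrt(43)/6 ≈ -0.0738 (local maximum)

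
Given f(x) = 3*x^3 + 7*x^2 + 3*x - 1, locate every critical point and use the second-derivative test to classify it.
f'(x) = 9*x^2 + 14*x + 3

Solve f'(x) = 0:
  9*x^2 + 14*x + 3 = 0 has no rational roots; quadratic formula: x = (-14 ± √88)/18.
  ⇒ x = -7/9 - sqrt(22)/9 ≈ -1.2989, -7/9 + sqrt(22)/9 ≈ -0.2566

f''(x) = 18*x + 14
Second-derivative test at each critical point:
  f''(-1.2989) = -9.3808 < 0 → local maximum
  f''(-0.2566) = 9.3808 > 0 → local minimum

Critical points: x = -7/9 - sqrt(22)/9 ≈ -1.2989 (local maximum); x = -7/9 + sqrt(22)/9 ≈ -0.2566 (local minimum)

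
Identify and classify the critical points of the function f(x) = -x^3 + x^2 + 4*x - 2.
f'(x) = -3*x^2 + 2*x + 4

Solve f'(x) = 0:
  3*x^2 - 2*x - 4 = 0 has no rational roots; quadratic formula: x = (2 ± √52)/6.
  ⇒ x = 1/3 - sqrt(13)/3 ≈ -0.8685, 1/3 + sqrt(13)/3 ≈ 1.5352

f''(x) = 2 - 6*x
Second-derivative test at each critical point:
  f''(-0.8685) = 7.2111 > 0 → local minimum
  f''(1.5352) = -7.2111 < 0 → local maximum

Critical points: x = 1/3 - sqrt(13)/3 ≈ -0.8685 (local minimum); x = 1/3 + sqrt(13)/3 ≈ 1.5352 (local maximum)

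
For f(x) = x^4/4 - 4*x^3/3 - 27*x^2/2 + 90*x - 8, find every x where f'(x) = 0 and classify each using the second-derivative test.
f'(x) = x^3 - 4*x^2 - 27*x + 90

Solve f'(x) = 0:
  Factor: x^3 - 4*x^2 - 27*x + 90 = (x - 6)*(x - 3)*(x + 5) = 0.
  ⇒ x = -5, 3, 6

f''(x) = 3*x^2 - 8*x - 27
Second-derivative test at each critical point:
  f''(-5) = 88 > 0 → local minimum
  f''(3) = -24 < 0 → local maximum
  f''(6) = 33 > 0 → local minimum

Critical points: x = -5 (local minimum); x = 3 (local maximum); x = 6 (local minimum)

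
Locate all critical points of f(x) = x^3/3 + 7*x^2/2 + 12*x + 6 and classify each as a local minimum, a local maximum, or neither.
f'(x) = x^2 + 7*x + 12

Solve f'(x) = 0:
  Factor: x^2 + 7*x + 12 = (x + 3)*(x + 4) = 0.
  ⇒ x = -4, -3

f''(x) = 2*x + 7
Second-derivative test at each critical point:
  f''(-4) = -1 < 0 → local maximum
  f''(-3) = 1 > 0 → local minimum

Critical points: x = -4 (local maximum); x = -3 (local minimum)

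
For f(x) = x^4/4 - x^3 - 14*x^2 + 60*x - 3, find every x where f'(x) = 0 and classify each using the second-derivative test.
f'(x) = x^3 - 3*x^2 - 28*x + 60

Solve f'(x) = 0:
  Factor: x^3 - 3*x^2 - 28*x + 60 = (x - 6)*(x - 2)*(x + 5) = 0.
  ⇒ x = -5, 2, 6

f''(x) = 3*x^2 - 6*x - 28
Second-derivative test at each critical point:
  f''(-5) = 77 > 0 → local minimum
  f''(2) = -28 < 0 → local maximum
  f''(6) = 44 > 0 → local minimum

Critical points: x = -5 (local minimum); x = 2 (local maximum); x = 6 (local minimum)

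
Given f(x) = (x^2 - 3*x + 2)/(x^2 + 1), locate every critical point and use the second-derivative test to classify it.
f'(x) = (3*x^2 - 2*x - 3)/(x^4 + 2*x^2 + 1)

Solve f'(x) = 0:
  f'(x) = (3*x^2 - 2*x - 3)/(x^2 + 1)^2; the denominator is positive wherever f is defined, so f'(x) = 0 ⇔ 3*x^2 - 2*x - 3 = 0.
  3*x^2 - 2*x - 3 = 0 has no rational roots; quadratic formula: x = (2 ± √40)/6.
  ⇒ x = 1/3 - sqrt(10)/3 ≈ -0.7208, 1/3 + sqrt(10)/3 ≈ 1.3874

f''(x) = 2*(-3*x^3 + 3*x^2 + 9*x - 1)/(x^6 + 3*x^4 + 3*x^2 + 1)
Second-derivative test at each critical point:
  f''(-0.7208) = -2.7393 < 0 → local maximum
  f''(1.3874) = 0.7393 > 0 → local minimum

Critical points: x = 1/3 - sqrt(10)/3 ≈ -0.7208 (local maximum); x = 1/3 + sqrt(10)/3 ≈ 1.3874 (local minimum)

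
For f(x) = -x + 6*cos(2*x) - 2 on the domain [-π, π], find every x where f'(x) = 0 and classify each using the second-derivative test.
f'(x) = -12*sin(2*x) - 1

Solve f'(x) = 0 on [-π, π]:
  f'(x) = 0 ⇔ sin(2*x) = -1/12, i.e. 2*x = arcsin(-1/12) + 2nπ or 2*x = π − arcsin(-1/12) + 2nπ; keep the solutions lying in [-π, π].
  ⇒ x = -pi/2 + asin(1/12)/2 ≈ -1.5291, -asin(1/12)/2 ≈ -0.0417, asin(1/12)/2 + pi/2 ≈ 1.6125, pi - asin(1/12)/2 ≈ 3.0999

f''(x) = -24*cos(2*x)
Second-derivative test at each critical point:
  f''(-1.5291) = 23.9165 > 0 → local minimum
  f''(-0.0417) = -23.9165 < 0 → local maximum
  f''(1.6125) = 23.9165 > 0 → local minimum
  f''(3.0999) = -23.9165 < 0 → local maximum

Critical points: x = -pi/2 + asin(1/12)/2 ≈ -1.5291 (local minimum); x = -asin(1/12)/2 ≈ -0.0417 (local maximum); x = asin(1/12)/2 + pi/2 ≈ 1.6125 (local minimum); x = pi - asin(1/12)/2 ≈ 3.0999 (local maximum)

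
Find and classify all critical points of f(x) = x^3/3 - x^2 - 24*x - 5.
f'(x) = x^2 - 2*x - 24

Solve f'(x) = 0:
  Factor: x^2 - 2*x - 24 = (x - 6)*(x + 4) = 0.
  ⇒ x = -4, 6

f''(x) = 2*x - 2
Second-derivative test at each critical point:
  f''(-4) = -10 < 0 → local maximum
  f''(6) = 10 > 0 → local minimum

Critical points: x = -4 (local maximum); x = 6 (local minimum)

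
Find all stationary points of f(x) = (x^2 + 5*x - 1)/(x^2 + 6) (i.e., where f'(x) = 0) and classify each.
f'(x) = (-5*x^2 + 14*x + 30)/(x^4 + 12*x^2 + 36)

Solve f'(x) = 0:
  f'(x) = -(5*x^2 - 14*x - 30)/(x^2 + 6)^2; the denominator is positive wherever f is defined, so f'(x) = 0 ⇔ -5*x^2 + 14*x + 30 = 0.
  5*x^2 - 14*x - 30 = 0 has no rational roots; quadratic formula: x = (14 ± √796)/10.
  ⇒ x = 7/5 - sqrt(199)/5 ≈ -1.4213, 7/5 + sqrt(199)/5 ≈ 4.2213

f''(x) = 2*(5*x^3 - 21*x^2 - 90*x + 42)/(x^6 + 18*x^4 + 108*x^2 + 216)
Second-derivative test at each critical point:
  f''(-1.4213) = 0.4386 > 0 → local minimum
  f''(4.2213) = -0.0497 < 0 → local maximum

Critical points: x = 7/5 - sqrt(199)/5 ≈ -1.4213 (local minimum); x = 7/5 + sqrt(199)/5 ≈ 4.2213 (local maximum)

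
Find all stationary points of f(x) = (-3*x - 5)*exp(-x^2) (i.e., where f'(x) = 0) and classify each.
f'(x) = (2*x*(3*x + 5) - 3)*exp(-x^2)

Solve f'(x) = 0:
  f'(x) = (6*x^2 + 10*x - 3)·exp(-x^2) and exp(-x^2) > 0 for every x, so f'(x) = 0 ⇔ 6*x^2 + 10*x - 3 = 0.
  6*x^2 + 10*x - 3 = 0 has no rational roots; quadratic formula: x = (-10 ± √172)/12.
  ⇒ x = -sqrt(43)/6 - 5/6 ≈ -1.9262, -5/6 + sqrt(43)/6 ≈ 0.2596

f''(x) = 2*(-6*x^3 - 10*x^2 + 9*x + 5)*exp(-x^2)
Second-derivative test at each critical point:
  f''(-1.9262) = -0.3209 < 0 → local maximum
  f''(0.2596) = 12.2603 > 0 → local minimum

Critical points: x = -sqrt(43)/6 - 5/6 ≈ -1.9262 (local maximum); x = -5/6 + sqrt(43)/6 ≈ 0.2596 (local minimum)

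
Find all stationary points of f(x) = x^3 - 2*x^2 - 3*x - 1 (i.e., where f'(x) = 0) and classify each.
f'(x) = 3*x^2 - 4*x - 3

Solve f'(x) = 0:
  3*x^2 - 4*x - 3 = 0 has no rational roots; quadratic formula: x = (4 ± √52)/6.
  ⇒ x = 2/3 - sqrt(13)/3 ≈ -0.5352, 2/3 + sqrt(13)/3 ≈ 1.8685

f''(x) = 6*x - 4
Second-derivative test at each critical point:
  f''(-0.5352) = -7.2111 < 0 → local maximum
  f''(1.8685) = 7.2111 > 0 → local minimum

Critical points: x = 2/3 - sqrt(13)/3 ≈ -0.5352 (local maximum); x = 2/3 + sqrt(13)/3 ≈ 1.8685 (local minimum)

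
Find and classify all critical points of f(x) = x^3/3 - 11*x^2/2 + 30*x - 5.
f'(x) = x^2 - 11*x + 30

Solve f'(x) = 0:
  Factor: x^2 - 11*x + 30 = (x - 6)*(x - 5) = 0.
  ⇒ x = 5, 6

f''(x) = 2*x - 11
Second-derivative test at each critical point:
  f''(5) = -1 < 0 → local maximum
  f''(6) = 1 > 0 → local minimum

Critical points: x = 5 (local maximum); x = 6 (local minimum)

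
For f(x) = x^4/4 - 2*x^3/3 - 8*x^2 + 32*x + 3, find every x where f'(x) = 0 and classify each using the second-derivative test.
f'(x) = x^3 - 2*x^2 - 16*x + 32

Solve f'(x) = 0:
  Factor: x^3 - 2*x^2 - 16*x + 32 = (x - 4)*(x - 2)*(x + 4) = 0.
  ⇒ x = -4, 2, 4

f''(x) = 3*x^2 - 4*x - 16
Second-derivative test at each critical point:
  f''(-4) = 48 > 0 → local minimum
  f''(2) = -12 < 0 → local maximum
  f''(4) = 16 > 0 → local minimum

Critical points: x = -4 (local minimum); x = 2 (local maximum); x = 4 (local minimum)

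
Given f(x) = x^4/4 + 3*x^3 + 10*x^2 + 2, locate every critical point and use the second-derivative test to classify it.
f'(x) = x*(x^2 + 9*x + 20)

Solve f'(x) = 0:
  Factor: x^3 + 9*x^2 + 20*x = x*(x + 4)*(x + 5) = 0.
  ⇒ x = -5, -4, 0

f''(x) = 3*x^2 + 18*x + 20
Second-derivative test at each critical point:
  f''(-5) = 5 > 0 → local minimum
  f''(-4) = -4 < 0 → local maximum
  f''(0) = 20 > 0 → local minimum

Critical points: x = -5 (local minimum); x = -4 (local maximum); x = 0 (local minimum)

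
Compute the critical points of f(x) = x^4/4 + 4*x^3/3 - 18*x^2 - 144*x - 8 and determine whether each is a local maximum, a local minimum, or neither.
f'(x) = x^3 + 4*x^2 - 36*x - 144

Solve f'(x) = 0:
  Factor: x^3 + 4*x^2 - 36*x - 144 = (x - 6)*(x + 4)*(x + 6) = 0.
  ⇒ x = -6, -4, 6

f''(x) = 3*x^2 + 8*x - 36
Second-derivative test at each critical point:
  f''(-6) = 24 > 0 → local minimum
  f''(-4) = -20 < 0 → local maximum
  f''(6) = 120 > 0 → local minimum

Critical points: x = -6 (local minimum); x = -4 (local maximum); x = 6 (local minimum)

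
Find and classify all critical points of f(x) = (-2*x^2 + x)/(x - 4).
f'(x) = 2*(-x^2 + 8*x - 2)/(x^2 - 8*x + 16)

Solve f'(x) = 0:
  f'(x) = -2*(x^2 - 8*x + 2)/(x - 4)^2; the denominator is positive wherever f is defined, so f'(x) = 0 ⇔ -2*x^2 + 16*x - 4 = 0.
  Factor: -2*x^2 + 16*x - 4 = -2*(x^2 - 8*x + 2); x^2 - 8*x + 2 = 0 has no rational roots; quadratic formula: x = (8 ± √56)/2.
  ⇒ x = 4 - sqrt(14) ≈ 0.2583, sqrt(14) + 4 ≈ 7.7417

f''(x) = -56/(x^3 - 12*x^2 + 48*x - 64)
Second-derivative test at each critical point:
  f''(0.2583) = 1.0690 > 0 → local minimum
  f''(7.7417) = -1.0690 < 0 → local maximum

Critical points: x = 4 - sqrt(14) ≈ 0.2583 (local minimum); x = sqrt(14) + 4 ≈ 7.7417 (local maximum)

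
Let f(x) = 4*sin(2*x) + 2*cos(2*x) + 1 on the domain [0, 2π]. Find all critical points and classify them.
f'(x) = -4*sin(2*x) + 8*cos(2*x)

Solve f'(x) = 0 on [0, 2π]:
  f'(x) = 0 ⇔ 4*cos(2*x) = 2*sin(2*x) ⇔ tan(2*x) = 2, i.e. 2*x = arctan(2) + nπ; keep the solutions lying in [0, 2π].
  ⇒ x = atan(2)/2 ≈ 0.5536, atan(2)/2 + pi/2 ≈ 2.1244, atan(2)/2 + pi ≈ 3.6952, atan(2)/2 + 3*pi/2 ≈ 5.2660

f''(x) = -16*sin(2*x) - 8*cos(2*x)
Second-derivative test at each critical point:
  f''(0.5536) = -17.8885 < 0 → local maximum
  f''(2.1244) = 17.8885 > 0 → local minimum
  f''(3.6952) = -17.8885 < 0 → local maximum
  f''(5.2660) = 17.8885 > 0 → local minimum

Critical points: x = atan(2)/2 ≈ 0.5536 (local maximum); x = atan(2)/2 + pi/2 ≈ 2.1244 (local minimum); x = atan(2)/2 + pi ≈ 3.6952 (local maximum); x = atan(2)/2 + 3*pi/2 ≈ 5.2660 (local minimum)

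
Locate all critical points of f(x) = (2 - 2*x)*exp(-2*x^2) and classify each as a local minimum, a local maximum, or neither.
f'(x) = 2*(4*x*(x - 1) - 1)*exp(-2*x^2)

Solve f'(x) = 0:
  f'(x) = (8*x^2 - 8*x - 2)·exp(-2*x^2) and exp(-2*x^2) > 0 for every x, so f'(x) = 0 ⇔ 8*x^2 - 8*x - 2 = 0.
  Factor: 8*x^2 - 8*x - 2 = 2*(4*x^2 - 4*x - 1); 4*x^2 - 4*x - 1 = 0 has no rational roots; quadratic formula: x = (4 ± √32)/8.
  ⇒ x = 1/2 - sqrt(2)/2 ≈ -0.2071, 1/2 + sqrt(2)/2 ≈ 1.2071

f''(x) = 8*(4*x^2*(1 - x) + 3*x - 1)*exp(-2*x^2)
Second-derivative test at each critical point:
  f''(-0.2071) = -10.3836 < 0 → local maximum
  f''(1.2071) = 0.6137 > 0 → local minimum

Critical points: x = 1/2 - sqrt(2)/2 ≈ -0.2071 (local maximum); x = 1/2 + sqrt(2)/2 ≈ 1.2071 (local minimum)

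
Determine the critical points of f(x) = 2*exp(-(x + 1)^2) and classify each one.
f'(x) = 4*(-x - 1)*exp(-(x + 1)^2)

Solve f'(x) = 0:
  f'(x) = (-4*x - 4)·exp(-(x + 1)^2) and exp(-(x + 1)^2) > 0 for every x, so f'(x) = 0 ⇔ -4*x - 4 = 0.
  Factor: -4*x - 4 = -4*(x + 1) = 0.
  ⇒ x = -1

f''(x) = 4*(2*(x + 1)^2 - 1)*exp(-(x + 1)^2)
Second-derivative test at each critical point:
  f''(-1) = -4 < 0 → local maximum

Critical points: x = -1 (local maximum)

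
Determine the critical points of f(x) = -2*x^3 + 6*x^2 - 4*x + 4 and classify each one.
f'(x) = -6*x^2 + 12*x - 4

Solve f'(x) = 0:
  Factor: -6*x^2 + 12*x - 4 = -2*(3*x^2 - 6*x + 2); 3*x^2 - 6*x + 2 = 0 has no rational roots; quadratic formula: x = (6 ± √12)/6.
  ⇒ x = 1 - sqrt(3)/3 ≈ 0.4226, sqrt(3)/3 + 1 ≈ 1.5774

f''(x) = 12 - 12*x
Second-derivative test at each critical point:
  f''(0.4226) = 6.9282 > 0 → local minimum
  f''(1.5774) = -6.9282 < 0 → local maximum

Critical points: x = 1 - sqrt(3)/3 ≈ 0.4226 (local minimum); x = sqrt(3)/3 + 1 ≈ 1.5774 (local maximum)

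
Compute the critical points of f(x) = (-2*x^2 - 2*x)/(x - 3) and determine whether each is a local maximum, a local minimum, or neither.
f'(x) = 2*(-x^2 + 6*x + 3)/(x^2 - 6*x + 9)

Solve f'(x) = 0:
  f'(x) = -2*(x^2 - 6*x - 3)/(x - 3)^2; the denominator is positive wherever f is defined, so f'(x) = 0 ⇔ -2*x^2 + 12*x + 6 = 0.
  Factor: -2*x^2 + 12*x + 6 = -2*(x^2 - 6*x - 3); x^2 - 6*x - 3 = 0 has no rational roots; quadratic formula: x = (6 ± √48)/2.
  ⇒ x = 3 - 2*sqrt(3) ≈ -0.4641, 3 + 2*sqrt(3) ≈ 6.4641

f''(x) = -48/(x^3 - 9*x^2 + 27*x - 27)
Second-derivative test at each critical point:
  f''(-0.4641) = 1.1547 > 0 → local minimum
  f''(6.4641) = -1.1547 < 0 → local maximum

Critical points: x = 3 - 2*sqrt(3) ≈ -0.4641 (local minimum); x = 3 + 2*sqrt(3) ≈ 6.4641 (local maximum)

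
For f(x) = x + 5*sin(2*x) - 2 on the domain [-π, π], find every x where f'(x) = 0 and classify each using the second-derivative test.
f'(x) = 10*cos(2*x) + 1

Solve f'(x) = 0 on [-π, π]:
  f'(x) = 0 ⇔ cos(2*x) = -1/10, i.e. 2*x = ±arccos(-1/10) + 2nπ; keep the solutions lying in [-π, π].
  ⇒ x = -pi + acos(-1/10)/2 ≈ -2.3061, -acos(-1/10)/2 ≈ -0.8355, acos(-1/10)/2 ≈ 0.8355, pi - acos(-1/10)/2 ≈ 2.3061

f''(x) = -20*sin(2*x)
Second-derivative test at each critical point:
  f''(-2.3061) = -19.8997 < 0 → local maximum
  f''(-0.8355) = 19.8997 > 0 → local minimum
  f''(0.8355) = -19.8997 < 0 → local maximum
  f''(2.3061) = 19.8997 > 0 → local minimum

Critical points: x = -pi + acos(-1/10)/2 ≈ -2.3061 (local maximum); x = -acos(-1/10)/2 ≈ -0.8355 (local minimum); x = acos(-1/10)/2 ≈ 0.8355 (local maximum); x = pi - acos(-1/10)/2 ≈ 2.3061 (local minimum)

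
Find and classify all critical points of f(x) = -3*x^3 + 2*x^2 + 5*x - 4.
f'(x) = -9*x^2 + 4*x + 5

Solve f'(x) = 0:
  Factor: -9*x^2 + 4*x + 5 = -(x - 1)*(9*x + 5) = 0.
  ⇒ x = -5/9, 1

f''(x) = 4 - 18*x
Second-derivative test at each critical point:
  f''(-5/9) = 14 > 0 → local minimum
  f''(1) = -14 < 0 → local maximum

Critical points: x = -5/9 (local minimum); x = 1 (local maximum)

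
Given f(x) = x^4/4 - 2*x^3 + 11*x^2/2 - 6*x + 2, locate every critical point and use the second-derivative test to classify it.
f'(x) = x^3 - 6*x^2 + 11*x - 6

Solve f'(x) = 0:
  Factor: x^3 - 6*x^2 + 11*x - 6 = (x - 3)*(x - 2)*(x - 1) = 0.
  ⇒ x = 1, 2, 3

f''(x) = 3*x^2 - 12*x + 11
Second-derivative test at each critical point:
  f''(1) = 2 > 0 → local minimum
  f''(2) = -1 < 0 → local maximum
  f''(3) = 2 > 0 → local minimum

Critical points: x = 1 (local minimum); x = 2 (local maximum); x = 3 (local minimum)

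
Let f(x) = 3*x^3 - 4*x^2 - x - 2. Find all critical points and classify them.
f'(x) = 9*x^2 - 8*x - 1

Solve f'(x) = 0:
  Factor: 9*x^2 - 8*x - 1 = (x - 1)*(9*x + 1) = 0.
  ⇒ x = -1/9, 1

f''(x) = 18*x - 8
Second-derivative test at each critical point:
  f''(-1/9) = -10 < 0 → local maximum
  f''(1) = 10 > 0 → local minimum

Critical points: x = -1/9 (local maximum); x = 1 (local minimum)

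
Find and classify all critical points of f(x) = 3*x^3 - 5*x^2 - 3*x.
f'(x) = 9*x^2 - 10*x - 3

Solve f'(x) = 0:
  9*x^2 - 10*x - 3 = 0 has no rational roots; quadratic formula: x = (10 ± √208)/18.
  ⇒ x = 5/9 - 2*sqrt(13)/9 ≈ -0.2457, 5/9 + 2*sqrt(13)/9 ≈ 1.3568

f''(x) = 18*x - 10
Second-derivative test at each critical point:
  f''(-0.2457) = -14.4222 < 0 → local maximum
  f''(1.3568) = 14.4222 > 0 → local minimum

Critical points: x = 5/9 - 2*sqrt(13)/9 ≈ -0.2457 (local maximum); x = 5/9 + 2*sqrt(13)/9 ≈ 1.3568 (local minimum)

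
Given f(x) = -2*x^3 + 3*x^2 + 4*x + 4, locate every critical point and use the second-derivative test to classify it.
f'(x) = -6*x^2 + 6*x + 4

Solve f'(x) = 0:
  Factor: -6*x^2 + 6*x + 4 = -2*(3*x^2 - 3*x - 2); 3*x^2 - 3*x - 2 = 0 has no rational roots; quadratic formula: x = (3 ± √33)/6.
  ⇒ x = 1/2 - sqrt(33)/6 ≈ -0.4574, 1/2 + sqrt(33)/6 ≈ 1.4574

f''(x) = 6 - 12*x
Second-derivative test at each critical point:
  f''(-0.4574) = 11.4891 > 0 → local minimum
  f''(1.4574) = -11.4891 < 0 → local maximum

Critical points: x = 1/2 - sqrt(33)/6 ≈ -0.4574 (local minimum); x = 1/2 + sqrt(33)/6 ≈ 1.4574 (local maximum)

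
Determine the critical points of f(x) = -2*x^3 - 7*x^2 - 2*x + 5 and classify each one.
f'(x) = -6*x^2 - 14*x - 2

Solve f'(x) = 0:
  Factor: -6*x^2 - 14*x - 2 = -2*(3*x^2 + 7*x + 1); 3*x^2 + 7*x + 1 = 0 has no rational roots; quadratic formula: x = (-7 ± √37)/6.
  ⇒ x = -7/6 - sqrt(37)/6 ≈ -2.1805, -7/6 + sqrt(37)/6 ≈ -0.1529

f''(x) = -12*x - 14
Second-derivative test at each critical point:
  f''(-2.1805) = 12.1655 > 0 → local minimum
  f''(-0.1529) = -12.1655 < 0 → local maximum

Critical points: x = -7/6 - sqrt(37)/6 ≈ -2.1805 (local minimum); x = -7/6 + sqrt(37)/6 ≈ -0.1529 (local maximum)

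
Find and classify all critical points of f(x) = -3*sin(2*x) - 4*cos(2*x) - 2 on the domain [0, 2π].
f'(x) = 8*sin(2*x) - 6*cos(2*x)

Solve f'(x) = 0 on [0, 2π]:
  f'(x) = 0 ⇔ -3*cos(2*x) = -4*sin(2*x) ⇔ tan(2*x) = 3/4, i.e. 2*x = arctan(3/4) + nπ; keep the solutions lying in [0, 2π].
  ⇒ x = atan(3/4)/2 ≈ 0.3218, atan(3/4)/2 + pi/2 ≈ 1.8925, atan(3/4)/2 + pi ≈ 3.4633, atan(3/4)/2 + 3*pi/2 ≈ 5.0341

f''(x) = 12*sin(2*x) + 16*cos(2*x)
Second-derivative test at each critical point:
  f''(0.3218) = 20 > 0 → local minimum
  f''(1.8925) = -20 < 0 → local maximum
  f''(3.4633) = 20 > 0 → local minimum
  f''(5.0341) = -20 < 0 → local maximum

Critical points: x = atan(3/4)/2 ≈ 0.3218 (local minimum); x = atan(3/4)/2 + pi/2 ≈ 1.8925 (local maximum); x = atan(3/4)/2 + pi ≈ 3.4633 (local minimum); x = atan(3/4)/2 + 3*pi/2 ≈ 5.0341 (local maximum)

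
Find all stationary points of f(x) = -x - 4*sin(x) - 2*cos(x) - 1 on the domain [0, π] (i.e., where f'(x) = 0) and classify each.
f'(x) = 2*sin(x) - 4*cos(x) - 1

Solve f'(x) = 0 on [0, π]:
  f'(x) = 0 ⇔ 2*sin(x) - 4*cos(x) = 1. Write the left side as R·cos(x + φ) with R = √((-4)² + (-2)²) = 2*sqrt(5), cos φ = -2*sqrt(5)/5, sin φ = -sqrt(5)/5; then cos(x + φ) = sqrt(5)/10. Solve for x and keep the solutions lying in [0, π].
  ⇒ x = atan((1 + 2*sqrt(19))/(-2 + sqrt(19))) ≈ 1.3327

f''(x) = 4*sin(x) + 2*cos(x)
Second-derivative test at each critical point:
  f''(1.3327) = 4.3589 > 0 → local minimum

Critical points: x = atan((1 + 2*sqrt(19))/(-2 + sqrt(19))) ≈ 1.3327 (local minimum)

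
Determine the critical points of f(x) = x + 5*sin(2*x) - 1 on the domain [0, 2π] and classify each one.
f'(x) = 10*cos(2*x) + 1

Solve f'(x) = 0 on [0, 2π]:
  f'(x) = 0 ⇔ cos(2*x) = -1/10, i.e. 2*x = ±arccos(-1/10) + 2nπ; keep the solutions lying in [0, 2π].
  ⇒ x = acos(-1/10)/2 ≈ 0.8355, pi - acos(-1/10)/2 ≈ 2.3061, acos(-1/10)/2 + pi ≈ 3.9771, -acos(-1/10)/2 + 2*pi ≈ 5.4477

f''(x) = -20*sin(2*x)
Second-derivative test at each critical point:
  f''(0.8355) = -19.8997 < 0 → local maximum
  f''(2.3061) = 19.8997 > 0 → local minimum
  f''(3.9771) = -19.8997 < 0 → local maximum
  f''(5.4477) = 19.8997 > 0 → local minimum

Critical points: x = acos(-1/10)/2 ≈ 0.8355 (local maximum); x = pi - acos(-1/10)/2 ≈ 2.3061 (local minimum); x = acos(-1/10)/2 + pi ≈ 3.9771 (local maximum); x = -acos(-1/10)/2 + 2*pi ≈ 5.4477 (local minimum)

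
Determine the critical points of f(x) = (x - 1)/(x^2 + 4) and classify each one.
f'(x) = (x^2 - 2*x*(x - 1) + 4)/(x^2 + 4)^2

Solve f'(x) = 0:
  f'(x) = -(x^2 - 2*x - 4)/(x^2 + 4)^2; the denominator is positive wherever f is defined, so f'(x) = 0 ⇔ -x^2 + 2*x + 4 = 0.
  x^2 - 2*x - 4 = 0 has no rational roots; quadratic formula: x = (2 ± √20)/2.
  ⇒ x = 1 - sqrt(5) ≈ -1.2361, 1 + sqrt(5) ≈ 3.2361

f''(x) = 2*(4*x^2*(x - 1) + (1 - 3*x)*(x^2 + 4))/(x^2 + 4)^3
Second-derivative test at each critical point:
  f''(-1.2361) = 0.1464 > 0 → local minimum
  f''(3.2361) = -0.0214 < 0 → local maximum

Critical points: x = 1 - sqrt(5) ≈ -1.2361 (local minimum); x = 1 + sqrt(5) ≈ 3.2361 (local maximum)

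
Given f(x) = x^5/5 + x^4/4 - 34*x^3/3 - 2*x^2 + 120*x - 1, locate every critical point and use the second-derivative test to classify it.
f'(x) = x^4 + x^3 - 34*x^2 - 4*x + 120

Solve f'(x) = 0:
  Factor: x^4 + x^3 - 34*x^2 - 4*x + 120 = (x - 5)*(x - 2)*(x + 2)*(x + 6) = 0.
  ⇒ x = -6, -2, 2, 5

f''(x) = 4*x^3 + 3*x^2 - 68*x - 4
Second-derivative test at each critical point:
  f''(-6) = -352 < 0 → local maximum
  f''(-2) = 112 > 0 → local minimum
  f''(2) = -96 < 0 → local maximum
  f''(5) = 231 > 0 → local minimum

Critical points: x = -6 (local maximum); x = -2 (local minimum); x = 2 (local maximum); x = 5 (local minimum)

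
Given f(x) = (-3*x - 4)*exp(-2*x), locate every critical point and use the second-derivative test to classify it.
f'(x) = (6*x + 5)*exp(-2*x)

Solve f'(x) = 0:
  f'(x) = (6*x + 5)·exp(-2*x) and exp(-2*x) > 0 for every x, so f'(x) = 0 ⇔ 6*x + 5 = 0.
  6*x + 5 = 0.
  ⇒ x = -5/6

f''(x) = 4*(-3*x - 1)*exp(-2*x)
Second-derivative test at each critical point:
  f''(-5/6) = 31.7669 > 0 → local minimum

Critical points: x = -5/6 (local minimum)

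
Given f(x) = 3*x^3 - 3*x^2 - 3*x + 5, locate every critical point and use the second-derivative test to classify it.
f'(x) = 9*x^2 - 6*x - 3

Solve f'(x) = 0:
  Factor: 9*x^2 - 6*x - 3 = 3*(x - 1)*(3*x + 1) = 0.
  ⇒ x = -1/3, 1

f''(x) = 18*x - 6
Second-derivative test at each critical point:
  f''(-1/3) = -12 < 0 → local maximum
  f''(1) = 12 > 0 → local minimum

Critical points: x = -1/3 (local maximum); x = 1 (local minimum)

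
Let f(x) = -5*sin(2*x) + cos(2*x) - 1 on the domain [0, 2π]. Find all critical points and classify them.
f'(x) = -2*sin(2*x) - 10*cos(2*x)

Solve f'(x) = 0 on [0, 2π]:
  f'(x) = 0 ⇔ -5*cos(2*x) = sin(2*x) ⇔ tan(2*x) = -5, i.e. 2*x = arctan(-5) + nπ; keep the solutions lying in [0, 2π].
  ⇒ x = -atan(5)/2 + pi/2 ≈ 0.8841, pi - atan(5)/2 ≈ 2.4549, -atan(5)/2 + 3*pi/2 ≈ 4.0257, -atan(5)/2 + 2*pi ≈ 5.5965

f''(x) = 20*sin(2*x) - 4*cos(2*x)
Second-derivative test at each critical point:
  f''(0.8841) = 20.3961 > 0 → local minimum
  f''(2.4549) = -20.3961 < 0 → local maximum
  f''(4.0257) = 20.3961 > 0 → local minimum
  f''(5.5965) = -20.3961 < 0 → local maximum

Critical points: x = -atan(5)/2 + pi/2 ≈ 0.8841 (local minimum); x = pi - atan(5)/2 ≈ 2.4549 (local maximum); x = -atan(5)/2 + 3*pi/2 ≈ 4.0257 (local minimum); x = -atan(5)/2 + 2*pi ≈ 5.5965 (local maximum)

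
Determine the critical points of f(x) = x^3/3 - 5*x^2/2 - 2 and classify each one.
f'(x) = x*(x - 5)

Solve f'(x) = 0:
  Factor: x^2 - 5*x = x*(x - 5) = 0.
  ⇒ x = 0, 5

f''(x) = 2*x - 5
Second-derivative test at each critical point:
  f''(0) = -5 < 0 → local maximum
  f''(5) = 5 > 0 → local minimum

Critical points: x = 0 (local maximum); x = 5 (local minimum)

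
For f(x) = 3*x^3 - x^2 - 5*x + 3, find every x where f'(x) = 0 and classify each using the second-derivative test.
f'(x) = 9*x^2 - 2*x - 5

Solve f'(x) = 0:
  9*x^2 - 2*x - 5 = 0 has no rational roots; quadratic formula: x = (2 ± √184)/18.
  ⇒ x = 1/9 - sqrt(46)/9 ≈ -0.6425, 1/9 + sqrt(46)/9 ≈ 0.8647

f''(x) = 18*x - 2
Second-derivative test at each critical point:
  f''(-0.6425) = -13.5647 < 0 → local maximum
  f''(0.8647) = 13.5647 > 0 → local minimum

Critical points: x = 1/9 - sqrt(46)/9 ≈ -0.6425 (local maximum); x = 1/9 + sqrt(46)/9 ≈ 0.8647 (local minimum)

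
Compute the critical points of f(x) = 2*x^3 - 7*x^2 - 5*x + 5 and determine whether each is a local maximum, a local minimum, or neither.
f'(x) = 6*x^2 - 14*x - 5

Solve f'(x) = 0:
  6*x^2 - 14*x - 5 = 0 has no rational roots; quadratic formula: x = (14 ± √316)/12.
  ⇒ x = 7/6 - sqrt(79)/6 ≈ -0.3147, 7/6 + sqrt(79)/6 ≈ 2.6480

f''(x) = 12*x - 14
Second-derivative test at each critical point:
  f''(-0.3147) = -17.7764 < 0 → local maximum
  f''(2.6480) = 17.7764 > 0 → local minimum

Critical points: x = 7/6 - sqrt(79)/6 ≈ -0.3147 (local maximum); x = 7/6 + sqrt(79)/6 ≈ 2.6480 (local minimum)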